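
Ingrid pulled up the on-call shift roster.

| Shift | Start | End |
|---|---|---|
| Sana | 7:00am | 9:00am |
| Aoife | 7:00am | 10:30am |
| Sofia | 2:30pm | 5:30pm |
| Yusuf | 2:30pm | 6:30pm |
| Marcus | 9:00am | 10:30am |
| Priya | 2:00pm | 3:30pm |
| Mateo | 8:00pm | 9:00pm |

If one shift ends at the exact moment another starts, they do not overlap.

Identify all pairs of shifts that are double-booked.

Aoife & Marcus, Aoife & Sana, Priya & Sofia, Priya & Yusuf, Sofia & Yusuf

Check each pair: they overlap iff neither finishes before the other starts.
Sorted by start: Sana, Aoife, Marcus, Priya, Sofia, Yusuf, Mateo.
Aoife starts before Sana ends → Sana and Aoife overlap.
Marcus starts exactly when Sana ends (back-to-back, no overlap) — done with Sana.
Marcus starts before Aoife ends → Aoife and Marcus overlap.
Priya starts after Aoife ends — done with Aoife.
Priya starts after Marcus ends — done with Marcus.
Sofia starts before Priya ends → Priya and Sofia overlap.
Yusuf starts before Priya ends → Priya and Yusuf overlap.
Mateo starts after Priya ends.
Yusuf starts before Sofia ends → Sofia and Yusuf overlap.
Mateo starts after Sofia ends.
Mateo starts after Yusuf ends.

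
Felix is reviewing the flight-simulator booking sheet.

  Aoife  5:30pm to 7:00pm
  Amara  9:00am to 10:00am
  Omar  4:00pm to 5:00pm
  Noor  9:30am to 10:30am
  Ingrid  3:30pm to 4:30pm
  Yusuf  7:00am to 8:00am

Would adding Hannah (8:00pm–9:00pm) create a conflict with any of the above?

Yusuf: ends 8:00am at or before Hannah starts 8:00pm → clear.
Amara: ends 10:00am at or before Hannah starts 8:00pm → clear.
Noor: ends 10:30am at or before Hannah starts 8:00pm → clear.
Ingrid: ends 4:30pm at or before Hannah starts 8:00pm → clear.
Omar: ends 5:00pm at or before Hannah starts 8:00pm → clear.
Aoife: ends 7:00pm at or before Hannah starts 8:00pm → clear.

No — it doesn't clash with anything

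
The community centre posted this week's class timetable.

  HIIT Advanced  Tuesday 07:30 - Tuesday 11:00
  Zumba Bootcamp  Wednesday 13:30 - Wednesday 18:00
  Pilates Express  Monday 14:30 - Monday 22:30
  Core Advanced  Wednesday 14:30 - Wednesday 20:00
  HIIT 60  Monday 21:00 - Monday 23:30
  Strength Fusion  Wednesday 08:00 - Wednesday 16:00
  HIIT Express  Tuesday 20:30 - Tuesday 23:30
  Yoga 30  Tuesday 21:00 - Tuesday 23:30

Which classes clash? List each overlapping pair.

Sorted by start: Pilates Express, HIIT 60, HIIT Advanced, HIIT Express, Yoga 30, Strength Fusion, Zumba Bootcamp, Core Advanced.
HIIT 60 starts before Pilates Express ends → Pilates Express and HIIT 60 overlap.
HIIT Advanced starts after Pilates Express ends, so nothing later overlaps Pilates Express either.
HIIT Advanced starts after HIIT 60 ends, so nothing later overlaps HIIT 60 either.
HIIT Express starts after HIIT Advanced ends, so nothing later overlaps HIIT Advanced either.
Yoga 30 starts before HIIT Express ends → HIIT Express and Yoga 30 overlap.
Strength Fusion starts after HIIT Express ends, so nothing later overlaps HIIT Express either.
Strength Fusion starts after Yoga 30 ends, so nothing later overlaps Yoga 30 either.
Zumba Bootcamp starts before Strength Fusion ends → Strength Fusion and Zumba Bootcamp overlap.
Core Advanced starts before Strength Fusion ends → Strength Fusion and Core Advanced overlap.
Core Advanced starts before Zumba Bootcamp ends → Zumba Bootcamp and Core Advanced overlap.

Core Advanced & Strength Fusion, Core Advanced & Zumba Bootcamp, HIIT 60 & Pilates Express, HIIT Express & Yoga 30, Strength Fusion & Zumba Bootcamp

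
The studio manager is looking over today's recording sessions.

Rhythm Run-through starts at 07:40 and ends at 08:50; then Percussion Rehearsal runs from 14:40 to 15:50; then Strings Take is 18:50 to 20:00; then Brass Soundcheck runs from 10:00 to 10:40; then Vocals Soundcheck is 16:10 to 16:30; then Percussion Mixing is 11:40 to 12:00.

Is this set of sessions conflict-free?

Yes

Sorted by start: Rhythm Run-through, Brass Soundcheck, Percussion Mixing, Percussion Rehearsal, Vocals Soundcheck, Strings Take.
Brass Soundcheck starts after Rhythm Run-through ends, so Rhythm Run-through has no further overlaps.
Percussion Mixing starts after Brass Soundcheck ends, so Brass Soundcheck has no further overlaps.
Percussion Rehearsal starts after Percussion Mixing ends, so Percussion Mixing has no further overlaps.
Vocals Soundcheck starts after Percussion Rehearsal ends, so Percussion Rehearsal has no further overlaps.
Strings Take starts after Vocals Soundcheck ends.
Every pair is clear; the schedule has no overlaps.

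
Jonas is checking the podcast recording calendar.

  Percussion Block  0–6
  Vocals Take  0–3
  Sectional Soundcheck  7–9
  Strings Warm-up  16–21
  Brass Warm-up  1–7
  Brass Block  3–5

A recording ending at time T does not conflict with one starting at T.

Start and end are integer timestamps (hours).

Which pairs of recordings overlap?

Sorted by start: Percussion Block, Vocals Take, Brass Warm-up, Brass Block, Sectional Soundcheck, Strings Warm-up.
Vocals Take starts before Percussion Block ends → Percussion Block and Vocals Take overlap.
Brass Warm-up starts before Percussion Block ends → Percussion Block and Brass Warm-up overlap.
Brass Block starts before Percussion Block ends → Percussion Block and Brass Block overlap.
Sectional Soundcheck starts after Percussion Block ends — done with Percussion Block.
Brass Warm-up starts before Vocals Take ends → Vocals Take and Brass Warm-up overlap.
Brass Block starts exactly when Vocals Take ends (back-to-back, no overlap) — done with Vocals Take.
Brass Block starts before Brass Warm-up ends → Brass Warm-up and Brass Block overlap.
Sectional Soundcheck starts exactly when Brass Warm-up ends (back-to-back, no overlap) — done with Brass Warm-up.
Sectional Soundcheck starts after Brass Block ends — done with Brass Block.
Strings Warm-up starts after Sectional Soundcheck ends.

Brass Block & Brass Warm-up, Brass Block & Percussion Block, Brass Warm-up & Percussion Block, Brass Warm-up & Vocals Take, Percussion Block & Vocals Take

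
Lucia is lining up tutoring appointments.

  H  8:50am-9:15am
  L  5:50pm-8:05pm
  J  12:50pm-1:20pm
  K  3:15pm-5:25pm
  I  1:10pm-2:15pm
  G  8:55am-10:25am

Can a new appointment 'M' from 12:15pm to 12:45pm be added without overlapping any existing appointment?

Yes — the slot is free

H: ends 9:15am at or before M starts 12:15pm → clear.
G: ends 10:25am at or before M starts 12:15pm → clear.
J: starts 12:50pm at or after M ends 12:45pm → clear.
I: starts 1:10pm at or after M ends 12:45pm → clear.
K: starts 3:15pm at or after M ends 12:45pm → clear.
L: starts 5:50pm at or after M ends 12:45pm → clear.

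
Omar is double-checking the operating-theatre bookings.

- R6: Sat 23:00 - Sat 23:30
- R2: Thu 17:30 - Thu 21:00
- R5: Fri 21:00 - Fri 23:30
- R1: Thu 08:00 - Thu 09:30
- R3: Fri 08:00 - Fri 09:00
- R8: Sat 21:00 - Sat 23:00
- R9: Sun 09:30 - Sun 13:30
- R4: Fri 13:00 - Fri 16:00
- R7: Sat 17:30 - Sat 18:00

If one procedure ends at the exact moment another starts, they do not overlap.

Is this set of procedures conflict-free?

Yes

Check each pair: they overlap iff neither finishes before the other starts.
Sorted by start: R1, R2, R3, R4, R5, R7, R8, R6, R9.
R2 starts after R1 ends, so nothing later overlaps R1 either.
R3 starts after R2 ends, so nothing later overlaps R2 either.
R4 starts after R3 ends, so nothing later overlaps R3 either.
R5 starts after R4 ends, so nothing later overlaps R4 either.
R7 starts after R5 ends, so nothing later overlaps R5 either.
R8 starts after R7 ends, so nothing later overlaps R7 either.
R6 starts exactly when R8 ends (back-to-back, no overlap), so nothing later overlaps R8 either.
R9 starts after R6 ends.
Every pair is clear; the schedule has no overlaps.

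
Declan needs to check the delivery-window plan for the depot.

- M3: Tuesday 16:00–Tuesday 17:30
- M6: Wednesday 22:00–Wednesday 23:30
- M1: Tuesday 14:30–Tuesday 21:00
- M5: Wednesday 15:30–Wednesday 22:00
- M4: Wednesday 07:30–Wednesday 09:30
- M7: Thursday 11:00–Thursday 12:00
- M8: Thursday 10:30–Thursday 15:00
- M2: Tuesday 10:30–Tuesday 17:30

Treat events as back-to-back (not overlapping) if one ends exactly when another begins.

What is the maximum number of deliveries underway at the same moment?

Walk through starts and ends in time order (an end at T is processed before a start at T):
Tuesday 10:30 start M2 → 1
Tuesday 14:30 start M1 → 2
Tuesday 16:00 start M3 → 3
Tuesday 17:30 end M2 → 2
Tuesday 17:30 end M3 → 1
Tuesday 21:00 end M1 → 0
Wednesday 07:30 start M4 → 1
Wednesday 09:30 end M4 → 0
Wednesday 15:30 start M5 → 1
Wednesday 22:00 end M5 → 0
Wednesday 22:00 start M6 → 1
Wednesday 23:30 end M6 → 0
Thursday 10:30 start M8 → 1
Thursday 11:00 start M7 → 2
Thursday 12:00 end M7 → 1
Thursday 15:00 end M8 → 0
Peak is 3, at Tuesday 16:00 (M1, M2, M3).

3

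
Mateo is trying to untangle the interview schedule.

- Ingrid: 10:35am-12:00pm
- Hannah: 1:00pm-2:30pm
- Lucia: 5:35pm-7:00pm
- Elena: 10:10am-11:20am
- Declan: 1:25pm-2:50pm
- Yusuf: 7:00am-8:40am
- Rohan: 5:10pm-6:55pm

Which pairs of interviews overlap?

Sorted by start: Yusuf, Elena, Ingrid, Hannah, Declan, Rohan, Lucia.
Elena starts after Yusuf ends, so nothing later overlaps Yusuf either.
Ingrid starts before Elena ends → Elena and Ingrid overlap.
Hannah starts after Elena ends, so nothing later overlaps Elena either.
Hannah starts after Ingrid ends, so nothing later overlaps Ingrid either.
Declan starts before Hannah ends → Hannah and Declan overlap.
Rohan starts after Hannah ends, so nothing later overlaps Hannah either.
Rohan starts after Declan ends, so nothing later overlaps Declan either.
Lucia starts before Rohan ends → Rohan and Lucia overlap.

Declan & Hannah, Elena & Ingrid, Lucia & Rohan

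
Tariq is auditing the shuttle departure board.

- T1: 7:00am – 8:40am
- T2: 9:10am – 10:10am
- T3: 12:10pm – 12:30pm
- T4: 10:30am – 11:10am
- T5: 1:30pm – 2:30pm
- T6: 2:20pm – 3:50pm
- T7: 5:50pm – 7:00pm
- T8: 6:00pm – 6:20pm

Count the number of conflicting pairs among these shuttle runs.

2

Check each pair: they overlap iff neither finishes before the other starts.
Sorted by start: T1, T2, T4, T3, T5, T6, T7, T8.
T2 starts after T1 ends, so T1 has no further overlaps.
T4 starts after T2 ends, so T2 has no further overlaps.
T3 starts after T4 ends, so T4 has no further overlaps.
T5 starts after T3 ends, so T3 has no further overlaps.
T6 starts before T5 ends → T5 and T6 overlap.
T7 starts after T5 ends, so T5 has no further overlaps.
T7 starts after T6 ends, so T6 has no further overlaps.
T8 starts before T7 ends → T7 and T8 overlap.
Overlapping pairs: T5 & T6, T7 & T8 — 2 in total.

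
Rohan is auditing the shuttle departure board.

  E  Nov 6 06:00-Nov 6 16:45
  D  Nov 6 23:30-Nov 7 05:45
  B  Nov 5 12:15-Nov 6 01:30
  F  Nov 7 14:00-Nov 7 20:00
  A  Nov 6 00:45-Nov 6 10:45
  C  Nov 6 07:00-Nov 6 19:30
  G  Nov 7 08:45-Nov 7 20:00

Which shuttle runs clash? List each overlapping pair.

Sorted by start: B, A, E, C, D, G, F.
A starts before B ends → B and A overlap.
E starts after B ends, so nothing later overlaps B either.
E starts before A ends → A and E overlap.
C starts before A ends → A and C overlap.
D starts after A ends, so nothing later overlaps A either.
C starts before E ends → E and C overlap.
D starts after E ends, so nothing later overlaps E either.
D starts after C ends, so nothing later overlaps C either.
G starts after D ends, so nothing later overlaps D either.
F starts before G ends → G and F overlap.

A & B, A & C, A & E, C & E, F & G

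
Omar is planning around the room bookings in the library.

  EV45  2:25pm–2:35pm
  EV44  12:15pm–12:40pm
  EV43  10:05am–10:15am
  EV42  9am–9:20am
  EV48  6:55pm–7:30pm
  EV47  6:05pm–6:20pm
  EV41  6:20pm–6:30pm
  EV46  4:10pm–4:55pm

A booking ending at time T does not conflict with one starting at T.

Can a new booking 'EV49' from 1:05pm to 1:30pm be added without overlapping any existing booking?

EV42: ends 9:20am at or before EV49 starts 1:05pm → clear.
EV43: ends 10:15am at or before EV49 starts 1:05pm → clear.
EV44: ends 12:40pm at or before EV49 starts 1:05pm → clear.
EV45: starts 2:25pm at or after EV49 ends 1:30pm → clear.
EV46: starts 4:10pm at or after EV49 ends 1:30pm → clear.
EV47: starts 6:05pm at or after EV49 ends 1:30pm → clear.
EV41: starts 6:20pm at or after EV49 ends 1:30pm → clear.
EV48: starts 6:55pm at or after EV49 ends 1:30pm → clear.

Yes — the slot is free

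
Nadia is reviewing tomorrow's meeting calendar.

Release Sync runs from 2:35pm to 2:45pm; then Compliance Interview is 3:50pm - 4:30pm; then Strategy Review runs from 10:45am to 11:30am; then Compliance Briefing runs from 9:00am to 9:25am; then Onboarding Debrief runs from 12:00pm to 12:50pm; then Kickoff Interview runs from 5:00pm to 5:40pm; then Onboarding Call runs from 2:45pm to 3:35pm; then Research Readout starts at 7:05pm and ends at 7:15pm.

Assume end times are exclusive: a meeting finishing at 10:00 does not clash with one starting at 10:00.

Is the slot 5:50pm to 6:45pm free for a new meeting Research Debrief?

Compliance Briefing: ends 9:25am at or before Research Debrief starts 5:50pm → clear.
Strategy Review: ends 11:30am at or before Research Debrief starts 5:50pm → clear.
Onboarding Debrief: ends 12:50pm at or before Research Debrief starts 5:50pm → clear.
Release Sync: ends 2:45pm at or before Research Debrief starts 5:50pm → clear.
Onboarding Call: ends 3:35pm at or before Research Debrief starts 5:50pm → clear.
Compliance Interview: ends 4:30pm at or before Research Debrief starts 5:50pm → clear.
Kickoff Interview: ends 5:40pm at or before Research Debrief starts 5:50pm → clear.
Research Readout: starts 7:05pm at or after Research Debrief ends 6:45pm → clear.

Yes — the slot is free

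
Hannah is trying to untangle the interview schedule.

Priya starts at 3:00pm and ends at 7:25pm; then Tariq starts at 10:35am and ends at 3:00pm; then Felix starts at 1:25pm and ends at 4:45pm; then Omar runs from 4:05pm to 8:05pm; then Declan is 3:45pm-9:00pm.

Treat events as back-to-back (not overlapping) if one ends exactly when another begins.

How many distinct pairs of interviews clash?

7

Sorted by start: Tariq, Felix, Priya, Declan, Omar.
Felix starts before Tariq ends → Tariq and Felix overlap.
Priya starts exactly when Tariq ends (back-to-back, no overlap); Tariq is clear from here.
Priya starts before Felix ends → Felix and Priya overlap.
Declan starts before Felix ends → Felix and Declan overlap.
Omar starts before Felix ends → Felix and Omar overlap.
Declan starts before Priya ends → Priya and Declan overlap.
Omar starts before Priya ends → Priya and Omar overlap.
Omar starts before Declan ends → Declan and Omar overlap.
Overlapping pairs: Declan & Felix, Declan & Omar, Declan & Priya, Felix & Omar, Felix & Priya, Felix & Tariq, Omar & Priya — 7 in total.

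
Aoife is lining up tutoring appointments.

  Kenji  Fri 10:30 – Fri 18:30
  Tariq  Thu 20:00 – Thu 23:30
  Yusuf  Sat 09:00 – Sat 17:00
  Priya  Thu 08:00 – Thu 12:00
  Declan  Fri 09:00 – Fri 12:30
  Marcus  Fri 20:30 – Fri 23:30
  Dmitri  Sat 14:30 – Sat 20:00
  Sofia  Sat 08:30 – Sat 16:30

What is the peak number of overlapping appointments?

3

Sweep the timeline, counting +1 at each start and −1 at each end (ends before starts at a tie):
Thu 08:00 start Priya → 1
Thu 12:00 end Priya → 0
Thu 20:00 start Tariq → 1
Thu 23:30 end Tariq → 0
Fri 09:00 start Declan → 1
Fri 10:30 start Kenji → 2
Fri 12:30 end Declan → 1
Fri 18:30 end Kenji → 0
Fri 20:30 start Marcus → 1
Fri 23:30 end Marcus → 0
Sat 08:30 start Sofia → 1
Sat 09:00 start Yusuf → 2
Sat 14:30 start Dmitri → 3
Sat 16:30 end Sofia → 2
Sat 17:00 end Yusuf → 1
Sat 20:00 end Dmitri → 0
Peak is 3, at Sat 14:30 (Dmitri, Sofia, Yusuf).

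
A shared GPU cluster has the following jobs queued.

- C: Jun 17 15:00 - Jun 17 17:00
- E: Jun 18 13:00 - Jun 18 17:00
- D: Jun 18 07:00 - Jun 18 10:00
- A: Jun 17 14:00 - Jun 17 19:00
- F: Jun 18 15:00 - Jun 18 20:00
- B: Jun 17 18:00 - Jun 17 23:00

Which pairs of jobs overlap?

Sorted by start: A, C, B, D, E, F.
C starts before A ends → A and C overlap.
B starts before A ends → A and B overlap.
D starts after A ends; A is clear from here.
B starts after C ends; C is clear from here.
D starts after B ends; B is clear from here.
E starts after D ends; D is clear from here.
F starts before E ends → E and F overlap.

A & B, A & C, E & F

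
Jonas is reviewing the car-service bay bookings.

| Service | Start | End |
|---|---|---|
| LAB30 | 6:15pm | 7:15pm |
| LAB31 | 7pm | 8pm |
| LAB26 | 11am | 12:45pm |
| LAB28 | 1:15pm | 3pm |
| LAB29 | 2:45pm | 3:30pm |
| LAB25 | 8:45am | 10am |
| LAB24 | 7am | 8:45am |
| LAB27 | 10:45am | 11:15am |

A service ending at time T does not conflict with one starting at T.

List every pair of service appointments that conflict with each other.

LAB26 & LAB27, LAB28 & LAB29, LAB30 & LAB31

Check each pair: they overlap iff neither finishes before the other starts.
Sorted by start: LAB24, LAB25, LAB27, LAB26, LAB28, LAB29, LAB30, LAB31.
LAB25 starts exactly when LAB24 ends (back-to-back, no overlap); LAB24 is clear from here.
LAB27 starts after LAB25 ends; LAB25 is clear from here.
LAB26 starts before LAB27 ends → LAB27 and LAB26 overlap.
LAB28 starts after LAB27 ends; LAB27 is clear from here.
LAB28 starts after LAB26 ends; LAB26 is clear from here.
LAB29 starts before LAB28 ends → LAB28 and LAB29 overlap.
LAB30 starts after LAB28 ends; LAB28 is clear from here.
LAB30 starts after LAB29 ends; LAB29 is clear from here.
LAB31 starts before LAB30 ends → LAB30 and LAB31 overlap.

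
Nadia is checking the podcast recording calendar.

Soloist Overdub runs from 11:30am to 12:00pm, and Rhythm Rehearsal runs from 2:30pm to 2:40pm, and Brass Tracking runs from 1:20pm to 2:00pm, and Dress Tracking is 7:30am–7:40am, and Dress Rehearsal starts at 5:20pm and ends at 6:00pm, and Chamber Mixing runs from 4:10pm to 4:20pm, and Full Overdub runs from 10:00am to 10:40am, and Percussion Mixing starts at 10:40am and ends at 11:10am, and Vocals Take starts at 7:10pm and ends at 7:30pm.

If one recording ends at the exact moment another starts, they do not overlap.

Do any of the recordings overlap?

No

Sorted by start: Dress Tracking, Full Overdub, Percussion Mixing, Soloist Overdub, Brass Tracking, Rhythm Rehearsal, Chamber Mixing, Dress Rehearsal, Vocals Take.
Full Overdub starts after Dress Tracking ends, so Dress Tracking has no further overlaps.
Percussion Mixing starts exactly when Full Overdub ends (back-to-back, no overlap), so Full Overdub has no further overlaps.
Soloist Overdub starts after Percussion Mixing ends, so Percussion Mixing has no further overlaps.
Brass Tracking starts after Soloist Overdub ends, so Soloist Overdub has no further overlaps.
Rhythm Rehearsal starts after Brass Tracking ends, so Brass Tracking has no further overlaps.
Chamber Mixing starts after Rhythm Rehearsal ends, so Rhythm Rehearsal has no further overlaps.
Dress Rehearsal starts after Chamber Mixing ends, so Chamber Mixing has no further overlaps.
Vocals Take starts after Dress Rehearsal ends.
Every pair is clear; the schedule has no overlaps.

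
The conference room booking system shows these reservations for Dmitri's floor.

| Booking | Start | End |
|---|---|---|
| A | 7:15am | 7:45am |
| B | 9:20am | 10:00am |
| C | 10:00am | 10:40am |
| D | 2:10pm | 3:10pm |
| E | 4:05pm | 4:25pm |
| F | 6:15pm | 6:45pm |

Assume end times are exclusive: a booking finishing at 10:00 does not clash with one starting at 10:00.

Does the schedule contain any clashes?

Sorted by start: A, B, C, D, E, F.
B starts after A ends, so A has no further overlaps.
C starts exactly when B ends (back-to-back, no overlap), so B has no further overlaps.
D starts after C ends, so C has no further overlaps.
E starts after D ends, so D has no further overlaps.
F starts after E ends.
Every pair is clear; the schedule has no overlaps.

No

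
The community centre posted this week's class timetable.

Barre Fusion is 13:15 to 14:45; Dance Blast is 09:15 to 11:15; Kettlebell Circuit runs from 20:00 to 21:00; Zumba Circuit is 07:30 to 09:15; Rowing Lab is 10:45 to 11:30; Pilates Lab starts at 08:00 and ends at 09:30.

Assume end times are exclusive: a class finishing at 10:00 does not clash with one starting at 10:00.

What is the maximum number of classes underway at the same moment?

Sweep the timeline, counting +1 at each start and −1 at each end (ends before starts at a tie):
07:30 start Zumba Circuit → 1
08:00 start Pilates Lab → 2
09:15 end Zumba Circuit → 1
09:15 start Dance Blast → 2
09:30 end Pilates Lab → 1
10:45 start Rowing Lab → 2
11:15 end Dance Blast → 1
11:30 end Rowing Lab → 0
13:15 start Barre Fusion → 1
14:45 end Barre Fusion → 0
20:00 start Kettlebell Circuit → 1
21:00 end Kettlebell Circuit → 0
Peak is 2, at 08:00 (Pilates Lab, Zumba Circuit).

2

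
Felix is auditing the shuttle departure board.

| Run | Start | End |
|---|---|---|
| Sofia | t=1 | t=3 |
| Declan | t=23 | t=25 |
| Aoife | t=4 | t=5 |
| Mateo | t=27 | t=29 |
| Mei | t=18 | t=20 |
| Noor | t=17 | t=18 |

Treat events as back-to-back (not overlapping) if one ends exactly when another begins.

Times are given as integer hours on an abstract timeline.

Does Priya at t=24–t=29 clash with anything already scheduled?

Yes — it overlaps Declan, Mateo

Sofia: ends t=3 at or before Priya starts t=24 → clear.
Aoife: ends t=5 at or before Priya starts t=24 → clear.
Noor: ends t=18 at or before Priya starts t=24 → clear.
Mei: ends t=20 at or before Priya starts t=24 → clear.
Declan: starts t=23 before Priya ends t=29, and ends t=25 after Priya starts t=24 → overlap.
Mateo: starts t=27 before Priya ends t=29, and ends t=29 after Priya starts t=24 → overlap.
Priya overlaps Declan, Mateo.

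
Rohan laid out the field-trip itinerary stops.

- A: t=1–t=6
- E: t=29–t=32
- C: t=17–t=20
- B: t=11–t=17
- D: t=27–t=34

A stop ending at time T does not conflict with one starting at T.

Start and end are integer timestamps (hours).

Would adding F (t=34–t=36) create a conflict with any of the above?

A: ends t=6 at or before F starts t=34 → clear.
B: ends t=17 at or before F starts t=34 → clear.
C: ends t=20 at or before F starts t=34 → clear.
D: ends t=34 at or before F starts t=34 → clear.
E: ends t=32 at or before F starts t=34 → clear.

No — it doesn't clash with anything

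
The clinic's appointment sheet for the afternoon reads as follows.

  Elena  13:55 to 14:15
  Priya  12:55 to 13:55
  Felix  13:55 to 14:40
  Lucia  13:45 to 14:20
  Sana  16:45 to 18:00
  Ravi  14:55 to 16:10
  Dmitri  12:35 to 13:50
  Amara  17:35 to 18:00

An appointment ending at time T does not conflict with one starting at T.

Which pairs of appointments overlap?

Amara & Sana, Dmitri & Lucia, Dmitri & Priya, Elena & Felix, Elena & Lucia, Felix & Lucia, Lucia & Priya

Sorted by start: Dmitri, Priya, Lucia, Elena, Felix, Ravi, Sana, Amara.
Priya starts before Dmitri ends → Dmitri and Priya overlap.
Lucia starts before Dmitri ends → Dmitri and Lucia overlap.
Elena starts after Dmitri ends, so Dmitri has no further overlaps.
Lucia starts before Priya ends → Priya and Lucia overlap.
Elena starts exactly when Priya ends (back-to-back, no overlap), so Priya has no further overlaps.
Elena starts before Lucia ends → Lucia and Elena overlap.
Felix starts before Lucia ends → Lucia and Felix overlap.
Ravi starts after Lucia ends, so Lucia has no further overlaps.
Felix starts before Elena ends → Elena and Felix overlap.
Ravi starts after Elena ends, so Elena has no further overlaps.
Ravi starts after Felix ends, so Felix has no further overlaps.
Sana starts after Ravi ends, so Ravi has no further overlaps.
Amara starts before Sana ends → Sana and Amara overlap.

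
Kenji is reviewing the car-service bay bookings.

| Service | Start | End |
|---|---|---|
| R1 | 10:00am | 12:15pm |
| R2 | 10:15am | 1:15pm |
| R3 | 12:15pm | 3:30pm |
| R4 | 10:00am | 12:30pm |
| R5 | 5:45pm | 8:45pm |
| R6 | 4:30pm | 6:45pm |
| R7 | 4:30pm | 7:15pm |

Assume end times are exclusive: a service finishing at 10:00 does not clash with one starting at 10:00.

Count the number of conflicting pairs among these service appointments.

Sorted by start: R1, R4, R2, R3, R6, R7, R5.
R4 starts before R1 ends → R1 and R4 overlap.
R2 starts before R1 ends → R1 and R2 overlap.
R3 starts exactly when R1 ends (back-to-back, no overlap), so nothing later overlaps R1 either.
R2 starts before R4 ends → R4 and R2 overlap.
R3 starts before R4 ends → R4 and R3 overlap.
R6 starts after R4 ends, so nothing later overlaps R4 either.
R3 starts before R2 ends → R2 and R3 overlap.
R6 starts after R2 ends, so nothing later overlaps R2 either.
R6 starts after R3 ends, so nothing later overlaps R3 either.
R7 starts before R6 ends → R6 and R7 overlap.
R5 starts before R6 ends → R6 and R5 overlap.
R5 starts before R7 ends → R7 and R5 overlap.
Overlapping pairs: R1 & R2, R1 & R4, R2 & R3, R2 & R4, R3 & R4, R5 & R6, R5 & R7, R6 & R7 — 8 in total.

8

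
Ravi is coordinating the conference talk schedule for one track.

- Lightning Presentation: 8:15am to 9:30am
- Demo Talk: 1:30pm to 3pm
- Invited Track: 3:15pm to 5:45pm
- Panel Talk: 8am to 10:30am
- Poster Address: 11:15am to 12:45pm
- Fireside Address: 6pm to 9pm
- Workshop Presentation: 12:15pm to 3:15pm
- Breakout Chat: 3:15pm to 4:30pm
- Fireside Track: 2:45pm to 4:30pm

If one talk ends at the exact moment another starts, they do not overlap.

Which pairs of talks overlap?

Breakout Chat & Fireside Track, Breakout Chat & Invited Track, Demo Talk & Fireside Track, Demo Talk & Workshop Presentation, Fireside Track & Invited Track, Fireside Track & Workshop Presentation, Lightning Presentation & Panel Talk, Poster Address & Workshop Presentation

Two intervals overlap when each starts before the other ends.
Sorted by start: Panel Talk, Lightning Presentation, Poster Address, Workshop Presentation, Demo Talk, Fireside Track, Breakout Chat, Invited Track, Fireside Address.
Lightning Presentation starts before Panel Talk ends → Panel Talk and Lightning Presentation overlap.
Poster Address starts after Panel Talk ends; Panel Talk is clear from here.
Poster Address starts after Lightning Presentation ends; Lightning Presentation is clear from here.
Workshop Presentation starts before Poster Address ends → Poster Address and Workshop Presentation overlap.
Demo Talk starts after Poster Address ends; Poster Address is clear from here.
Demo Talk starts before Workshop Presentation ends → Workshop Presentation and Demo Talk overlap.
Fireside Track starts before Workshop Presentation ends → Workshop Presentation and Fireside Track overlap.
Breakout Chat starts exactly when Workshop Presentation ends (back-to-back, no overlap); Workshop Presentation is clear from here.
Fireside Track starts before Demo Talk ends → Demo Talk and Fireside Track overlap.
Breakout Chat starts after Demo Talk ends; Demo Talk is clear from here.
Breakout Chat starts before Fireside Track ends → Fireside Track and Breakout Chat overlap.
Invited Track starts before Fireside Track ends → Fireside Track and Invited Track overlap.
Fireside Address starts after Fireside Track ends.
Invited Track starts before Breakout Chat ends → Breakout Chat and Invited Track overlap.
Fireside Address starts after Breakout Chat ends.
Fireside Address starts after Invited Track ends.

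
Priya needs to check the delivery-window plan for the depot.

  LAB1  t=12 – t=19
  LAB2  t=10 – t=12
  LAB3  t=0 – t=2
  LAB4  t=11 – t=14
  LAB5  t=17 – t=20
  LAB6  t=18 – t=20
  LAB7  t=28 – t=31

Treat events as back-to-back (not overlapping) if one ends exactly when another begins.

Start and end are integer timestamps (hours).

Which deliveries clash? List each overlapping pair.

Sorted by start: LAB3, LAB2, LAB4, LAB1, LAB5, LAB6, LAB7.
LAB2 starts after LAB3 ends; LAB3 is clear from here.
LAB4 starts before LAB2 ends → LAB2 and LAB4 overlap.
LAB1 starts exactly when LAB2 ends (back-to-back, no overlap); LAB2 is clear from here.
LAB1 starts before LAB4 ends → LAB4 and LAB1 overlap.
LAB5 starts after LAB4 ends; LAB4 is clear from here.
LAB5 starts before LAB1 ends → LAB1 and LAB5 overlap.
LAB6 starts before LAB1 ends → LAB1 and LAB6 overlap.
LAB7 starts after LAB1 ends.
LAB6 starts before LAB5 ends → LAB5 and LAB6 overlap.
LAB7 starts after LAB5 ends.
LAB7 starts after LAB6 ends.

LAB1 & LAB4, LAB1 & LAB5, LAB1 & LAB6, LAB2 & LAB4, LAB5 & LAB6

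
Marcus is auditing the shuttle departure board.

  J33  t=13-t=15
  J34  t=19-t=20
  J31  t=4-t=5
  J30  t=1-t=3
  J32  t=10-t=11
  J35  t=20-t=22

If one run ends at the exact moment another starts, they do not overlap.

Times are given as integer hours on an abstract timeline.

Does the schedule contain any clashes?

No

Sorted by start: J30, J31, J32, J33, J34, J35.
J31 starts after J30 ends — done with J30.
J32 starts after J31 ends — done with J31.
J33 starts after J32 ends — done with J32.
J34 starts after J33 ends — done with J33.
J35 starts exactly when J34 ends (back-to-back, no overlap).
Every pair is clear; the schedule has no overlaps.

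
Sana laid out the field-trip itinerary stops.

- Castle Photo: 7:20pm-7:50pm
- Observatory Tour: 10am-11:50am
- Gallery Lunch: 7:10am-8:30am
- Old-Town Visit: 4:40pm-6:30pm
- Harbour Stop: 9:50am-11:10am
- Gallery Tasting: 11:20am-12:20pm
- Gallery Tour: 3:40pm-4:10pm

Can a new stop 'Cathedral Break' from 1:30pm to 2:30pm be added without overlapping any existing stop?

Gallery Lunch: ends 8:30am at or before Cathedral Break starts 1:30pm → clear.
Harbour Stop: ends 11:10am at or before Cathedral Break starts 1:30pm → clear.
Observatory Tour: ends 11:50am at or before Cathedral Break starts 1:30pm → clear.
Gallery Tasting: ends 12:20pm at or before Cathedral Break starts 1:30pm → clear.
Gallery Tour: starts 3:40pm at or after Cathedral Break ends 2:30pm → clear.
Old-Town Visit: starts 4:40pm at or after Cathedral Break ends 2:30pm → clear.
Castle Photo: starts 7:20pm at or after Cathedral Break ends 2:30pm → clear.

Yes — the slot is free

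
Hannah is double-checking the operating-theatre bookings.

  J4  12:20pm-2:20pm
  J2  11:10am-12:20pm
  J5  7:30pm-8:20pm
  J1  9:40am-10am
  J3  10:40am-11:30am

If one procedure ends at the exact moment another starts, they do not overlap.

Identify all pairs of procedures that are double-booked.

J2 & J3

Sorted by start: J1, J3, J2, J4, J5.
J3 starts after J1 ends — done with J1.
J2 starts before J3 ends → J3 and J2 overlap.
J4 starts after J3 ends — done with J3.
J4 starts exactly when J2 ends (back-to-back, no overlap) — done with J2.
J5 starts after J4 ends.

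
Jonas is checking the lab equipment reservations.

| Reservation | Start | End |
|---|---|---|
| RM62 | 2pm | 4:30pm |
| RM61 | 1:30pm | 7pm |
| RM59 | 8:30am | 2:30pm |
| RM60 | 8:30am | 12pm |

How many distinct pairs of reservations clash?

Check each pair: they overlap iff neither finishes before the other starts.
Sorted by start: RM59, RM60, RM61, RM62.
RM60 starts before RM59 ends → RM59 and RM60 overlap.
RM61 starts before RM59 ends → RM59 and RM61 overlap.
RM62 starts before RM59 ends → RM59 and RM62 overlap.
RM61 starts after RM60 ends; RM60 is clear from here.
RM62 starts before RM61 ends → RM61 and RM62 overlap.
Overlapping pairs: RM59 & RM60, RM59 & RM61, RM59 & RM62, RM61 & RM62 — 4 in total.

4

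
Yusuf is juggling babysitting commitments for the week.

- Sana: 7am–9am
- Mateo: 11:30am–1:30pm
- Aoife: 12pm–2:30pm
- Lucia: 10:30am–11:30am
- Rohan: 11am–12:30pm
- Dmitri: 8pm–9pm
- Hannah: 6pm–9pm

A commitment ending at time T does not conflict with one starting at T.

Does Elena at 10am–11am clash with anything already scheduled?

Sana: ends 9am at or before Elena starts 10am → clear.
Lucia: starts 10:30am before Elena ends 11am, and ends 11:30am after Elena starts 10am → overlap.
Rohan: starts 11am at or after Elena ends 11am → clear.
Mateo: starts 11:30am at or after Elena ends 11am → clear.
Aoife: starts 12pm at or after Elena ends 11am → clear.
Hannah: starts 6pm at or after Elena ends 11am → clear.
Dmitri: starts 8pm at or after Elena ends 11am → clear.
Elena overlaps Lucia.

Yes — it overlaps Lucia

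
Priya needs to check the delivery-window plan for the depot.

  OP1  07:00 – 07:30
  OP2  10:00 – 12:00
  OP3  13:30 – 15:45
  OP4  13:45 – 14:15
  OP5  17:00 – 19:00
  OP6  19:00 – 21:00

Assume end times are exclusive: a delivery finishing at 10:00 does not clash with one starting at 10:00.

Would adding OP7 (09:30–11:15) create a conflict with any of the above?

Yes — it overlaps OP2

OP1: ends 07:30 at or before OP7 starts 09:30 → clear.
OP2: starts 10:00 before OP7 ends 11:15, and ends 12:00 after OP7 starts 09:30 → overlap.
OP3: starts 13:30 at or after OP7 ends 11:15 → clear.
OP4: starts 13:45 at or after OP7 ends 11:15 → clear.
OP5: starts 17:00 at or after OP7 ends 11:15 → clear.
OP6: starts 19:00 at or after OP7 ends 11:15 → clear.
OP7 overlaps OP2.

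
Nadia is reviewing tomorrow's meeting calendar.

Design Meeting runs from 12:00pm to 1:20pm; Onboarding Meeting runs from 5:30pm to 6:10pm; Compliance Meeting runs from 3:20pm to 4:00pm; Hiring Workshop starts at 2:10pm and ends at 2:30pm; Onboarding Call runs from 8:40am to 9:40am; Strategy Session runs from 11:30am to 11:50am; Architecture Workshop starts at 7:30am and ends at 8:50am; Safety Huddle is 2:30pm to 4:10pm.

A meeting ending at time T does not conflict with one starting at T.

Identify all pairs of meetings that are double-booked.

Architecture Workshop & Onboarding Call, Compliance Meeting & Safety Huddle

Two intervals overlap when each starts before the other ends.
Sorted by start: Architecture Workshop, Onboarding Call, Strategy Session, Design Meeting, Hiring Workshop, Safety Huddle, Compliance Meeting, Onboarding Meeting.
Onboarding Call starts before Architecture Workshop ends → Architecture Workshop and Onboarding Call overlap.
Strategy Session starts after Architecture Workshop ends — done with Architecture Workshop.
Strategy Session starts after Onboarding Call ends — done with Onboarding Call.
Design Meeting starts after Strategy Session ends — done with Strategy Session.
Hiring Workshop starts after Design Meeting ends — done with Design Meeting.
Safety Huddle starts exactly when Hiring Workshop ends (back-to-back, no overlap) — done with Hiring Workshop.
Compliance Meeting starts before Safety Huddle ends → Safety Huddle and Compliance Meeting overlap.
Onboarding Meeting starts after Safety Huddle ends.
Onboarding Meeting starts after Compliance Meeting ends.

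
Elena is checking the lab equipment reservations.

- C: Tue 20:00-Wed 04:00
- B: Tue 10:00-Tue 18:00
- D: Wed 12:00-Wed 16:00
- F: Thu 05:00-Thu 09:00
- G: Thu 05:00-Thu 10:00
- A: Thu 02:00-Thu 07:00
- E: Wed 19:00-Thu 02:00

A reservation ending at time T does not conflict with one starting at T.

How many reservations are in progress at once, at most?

3

Walk through starts and ends in time order (an end at T is processed before a start at T):
Tue 10:00 start B → 1
Tue 18:00 end B → 0
Tue 20:00 start C → 1
Wed 04:00 end C → 0
Wed 12:00 start D → 1
Wed 16:00 end D → 0
Wed 19:00 start E → 1
Thu 02:00 end E → 0
Thu 02:00 start A → 1
Thu 05:00 start F → 2
Thu 05:00 start G → 3
Thu 07:00 end A → 2
Thu 09:00 end F → 1
Thu 10:00 end G → 0
Peak is 3, at Thu 05:00 (A, F, G).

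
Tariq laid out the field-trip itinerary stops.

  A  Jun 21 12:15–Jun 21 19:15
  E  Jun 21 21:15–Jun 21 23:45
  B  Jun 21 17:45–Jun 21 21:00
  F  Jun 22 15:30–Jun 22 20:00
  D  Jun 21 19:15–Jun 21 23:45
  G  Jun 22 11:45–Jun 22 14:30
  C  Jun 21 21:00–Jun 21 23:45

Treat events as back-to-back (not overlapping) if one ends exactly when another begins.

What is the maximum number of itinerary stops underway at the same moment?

3

Walk through starts and ends in time order (an end at T is processed before a start at T):
Jun 21 12:15 start A → 1
Jun 21 17:45 start B → 2
Jun 21 19:15 end A → 1
Jun 21 19:15 start D → 2
Jun 21 21:00 end B → 1
Jun 21 21:00 start C → 2
Jun 21 21:15 start E → 3
Jun 21 23:45 end C → 2
Jun 21 23:45 end D → 1
Jun 21 23:45 end E → 0
Jun 22 11:45 start G → 1
Jun 22 14:30 end G → 0
Jun 22 15:30 start F → 1
Jun 22 20:00 end F → 0
Peak is 3, at Jun 21 21:15 (C, D, E).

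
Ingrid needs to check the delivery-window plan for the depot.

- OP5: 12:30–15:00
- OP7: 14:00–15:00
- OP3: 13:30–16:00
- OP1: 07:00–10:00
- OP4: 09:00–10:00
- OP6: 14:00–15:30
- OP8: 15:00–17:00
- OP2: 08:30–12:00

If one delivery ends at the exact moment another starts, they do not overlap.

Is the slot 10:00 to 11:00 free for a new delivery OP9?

No — it overlaps OP2

OP1: ends 10:00 at or before OP9 starts 10:00 → clear.
OP2: starts 08:30 before OP9 ends 11:00, and ends 12:00 after OP9 starts 10:00 → overlap.
OP4: ends 10:00 at or before OP9 starts 10:00 → clear.
OP5: starts 12:30 at or after OP9 ends 11:00 → clear.
OP3: starts 13:30 at or after OP9 ends 11:00 → clear.
OP6: starts 14:00 at or after OP9 ends 11:00 → clear.
OP7: starts 14:00 at or after OP9 ends 11:00 → clear.
OP8: starts 15:00 at or after OP9 ends 11:00 → clear.
OP9 overlaps OP2.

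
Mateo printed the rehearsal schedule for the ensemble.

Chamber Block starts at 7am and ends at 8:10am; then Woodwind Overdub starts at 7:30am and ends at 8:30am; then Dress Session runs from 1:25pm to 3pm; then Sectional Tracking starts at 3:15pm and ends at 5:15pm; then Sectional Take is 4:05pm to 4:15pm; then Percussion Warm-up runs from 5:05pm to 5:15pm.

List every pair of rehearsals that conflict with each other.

Chamber Block & Woodwind Overdub, Percussion Warm-up & Sectional Tracking, Sectional Take & Sectional Tracking

Sorted by start: Chamber Block, Woodwind Overdub, Dress Session, Sectional Tracking, Sectional Take, Percussion Warm-up.
Woodwind Overdub starts before Chamber Block ends → Chamber Block and Woodwind Overdub overlap.
Dress Session starts after Chamber Block ends — done with Chamber Block.
Dress Session starts after Woodwind Overdub ends — done with Woodwind Overdub.
Sectional Tracking starts after Dress Session ends — done with Dress Session.
Sectional Take starts before Sectional Tracking ends → Sectional Tracking and Sectional Take overlap.
Percussion Warm-up starts before Sectional Tracking ends → Sectional Tracking and Percussion Warm-up overlap.
Percussion Warm-up starts after Sectional Take ends.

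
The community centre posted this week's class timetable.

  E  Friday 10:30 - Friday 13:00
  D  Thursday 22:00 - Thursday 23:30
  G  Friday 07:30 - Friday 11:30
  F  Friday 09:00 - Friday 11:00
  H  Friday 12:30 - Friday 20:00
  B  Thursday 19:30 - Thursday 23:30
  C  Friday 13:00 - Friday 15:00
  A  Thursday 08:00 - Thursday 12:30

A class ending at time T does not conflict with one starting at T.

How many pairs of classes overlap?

6

Two intervals overlap when each starts before the other ends.
Sorted by start: A, B, D, G, F, E, H, C.
B starts after A ends, so A has no further overlaps.
D starts before B ends → B and D overlap.
G starts after B ends, so B has no further overlaps.
G starts after D ends, so D has no further overlaps.
F starts before G ends → G and F overlap.
E starts before G ends → G and E overlap.
H starts after G ends, so G has no further overlaps.
E starts before F ends → F and E overlap.
H starts after F ends, so F has no further overlaps.
H starts before E ends → E and H overlap.
C starts exactly when E ends (back-to-back, no overlap).
C starts before H ends → H and C overlap.
Overlapping pairs: B & D, C & H, E & F, E & G, E & H, F & G — 6 in total.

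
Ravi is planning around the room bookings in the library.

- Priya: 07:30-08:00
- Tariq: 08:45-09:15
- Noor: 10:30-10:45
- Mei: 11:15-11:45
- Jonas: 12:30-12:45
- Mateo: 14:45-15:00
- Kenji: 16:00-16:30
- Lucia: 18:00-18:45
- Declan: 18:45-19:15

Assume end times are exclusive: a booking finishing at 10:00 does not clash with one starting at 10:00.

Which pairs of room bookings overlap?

no overlapping pairs

Sorted by start: Priya, Tariq, Noor, Mei, Jonas, Mateo, Kenji, Lucia, Declan.
Tariq starts after Priya ends — done with Priya.
Noor starts after Tariq ends — done with Tariq.
Mei starts after Noor ends — done with Noor.
Jonas starts after Mei ends — done with Mei.
Mateo starts after Jonas ends — done with Jonas.
Kenji starts after Mateo ends — done with Mateo.
Lucia starts after Kenji ends — done with Kenji.
Declan starts exactly when Lucia ends (back-to-back, no overlap).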